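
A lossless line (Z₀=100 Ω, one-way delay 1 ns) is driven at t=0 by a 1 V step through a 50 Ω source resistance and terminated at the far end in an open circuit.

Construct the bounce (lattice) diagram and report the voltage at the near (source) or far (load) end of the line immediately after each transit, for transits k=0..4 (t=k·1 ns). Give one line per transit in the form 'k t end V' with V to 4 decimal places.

Γ_L=1.000000, Γ_S=-0.333333; launch V₁=1·100/150=0.666667
k=0 src: V=0.6667
k=1 load: inc=0.666667, refl=0.666667·1.000000=0.6667; V=0.000000+0.666667+0.666667=1.3333
k=2 src: inc=0.666667, refl=0.666667·-0.333333=-0.2222; V=0.666667+0.666667+-0.222222=1.1111
k=3 load: inc=-0.222222, refl=-0.222222·1.000000=-0.2222; V=1.333333+-0.222222+-0.222222=0.8889
k=4 src: inc=-0.222222, refl=-0.222222·-0.333333=0.0741; V=1.111111+-0.222222+0.074074=0.9630

0 0 source 0.6667
1 1 load 1.3333
2 2 source 1.1111
3 3 load 0.8889
4 4 source 0.9630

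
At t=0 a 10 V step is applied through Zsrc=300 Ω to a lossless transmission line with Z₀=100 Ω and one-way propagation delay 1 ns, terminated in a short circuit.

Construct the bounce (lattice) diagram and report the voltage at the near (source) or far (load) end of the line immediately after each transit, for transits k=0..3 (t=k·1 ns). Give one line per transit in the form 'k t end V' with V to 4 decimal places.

0 0 source 2.5000
1 1 load 0.0000
2 2 source -1.2500
3 3 load 0.0000

Γ_L=-1.000000, Γ_S=0.500000; launch V₁=10·100/400=2.500000
k=0 src: V=2.5000
k=1 load: inc=2.500000, refl=2.500000·-1.000000=-2.5000; V=0.000000+2.500000+-2.500000=0.0000
k=2 src: inc=-2.500000, refl=-2.500000·0.500000=-1.2500; V=2.500000+-2.500000+-1.250000=-1.2500
k=3 load: inc=-1.250000, refl=-1.250000·-1.000000=1.2500; V=0.000000+-1.250000+1.250000=0.0000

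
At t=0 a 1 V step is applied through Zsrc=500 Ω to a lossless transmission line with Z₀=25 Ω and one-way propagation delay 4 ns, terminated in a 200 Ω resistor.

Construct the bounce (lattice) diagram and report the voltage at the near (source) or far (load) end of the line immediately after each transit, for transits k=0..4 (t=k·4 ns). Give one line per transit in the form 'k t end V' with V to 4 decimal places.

Γ_L=0.777778, Γ_S=0.904762; launch V₁=1·25/525=0.047619
k=0 src: V=0.0476
k=1 load: inc=0.047619, refl=0.047619·0.777778=0.0370; V=0.000000+0.047619+0.037037=0.0847
k=2 src: inc=0.037037, refl=0.037037·0.904762=0.0335; V=0.047619+0.037037+0.033510=0.1182
k=3 load: inc=0.033510, refl=0.033510·0.777778=0.0261; V=0.084656+0.033510+0.026063=0.1442
k=4 src: inc=0.026063, refl=0.026063·0.904762=0.0236; V=0.118166+0.026063+0.023581=0.1678

0 0 source 0.0476
1 4 load 0.0847
2 8 source 0.1182
3 12 load 0.1442
4 16 source 0.1678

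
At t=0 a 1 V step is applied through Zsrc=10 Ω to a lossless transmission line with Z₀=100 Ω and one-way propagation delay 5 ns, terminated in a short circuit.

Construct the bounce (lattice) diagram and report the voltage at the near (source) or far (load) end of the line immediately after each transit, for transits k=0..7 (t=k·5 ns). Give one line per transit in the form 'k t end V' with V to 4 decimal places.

Γ_L=-1.000000, Γ_S=-0.818182; launch V₁=1·100/110=0.909091
k=0 src: V=0.9091
k=1 load: inc=0.909091, refl=0.909091·-1.000000=-0.9091; V=0.000000+0.909091+-0.909091=0.0000
k=2 src: inc=-0.909091, refl=-0.909091·-0.818182=0.7438; V=0.909091+-0.909091+0.743802=0.7438
k=3 load: inc=0.743802, refl=0.743802·-1.000000=-0.7438; V=0.000000+0.743802+-0.743802=0.0000
k=4 src: inc=-0.743802, refl=-0.743802·-0.818182=0.6086; V=0.743802+-0.743802+0.608565=0.6086
k=5 load: inc=0.608565, refl=0.608565·-1.000000=-0.6086; V=0.000000+0.608565+-0.608565=0.0000
k=6 src: inc=-0.608565, refl=-0.608565·-0.818182=0.4979; V=0.608565+-0.608565+0.497917=0.4979
k=7 load: inc=0.497917, refl=0.497917·-1.000000=-0.4979; V=0.000000+0.497917+-0.497917=0.0000

0 0 source 0.9091
1 5 load 0.0000
2 10 source 0.7438
3 15 load 0.0000
4 20 source 0.6086
5 25 load 0.0000
6 30 source 0.4979
7 35 load 0.0000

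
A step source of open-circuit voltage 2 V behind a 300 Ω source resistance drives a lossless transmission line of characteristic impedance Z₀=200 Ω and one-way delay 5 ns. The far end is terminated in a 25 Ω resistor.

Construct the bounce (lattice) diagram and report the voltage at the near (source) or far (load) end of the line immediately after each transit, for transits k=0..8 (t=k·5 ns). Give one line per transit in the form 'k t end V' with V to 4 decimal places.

Γ_L=-0.777778, Γ_S=0.200000; launch V₁=2·200/500=0.800000
k=0 src: V=0.8000
k=1 load: inc=0.800000, refl=0.800000·-0.777778=-0.6222; V=0.000000+0.800000+-0.622222=0.1778
k=2 src: inc=-0.622222, refl=-0.622222·0.200000=-0.1244; V=0.800000+-0.622222+-0.124444=0.0533
k=3 load: inc=-0.124444, refl=-0.124444·-0.777778=0.0968; V=0.177778+-0.124444+0.096790=0.1501
k=4 src: inc=0.096790, refl=0.096790·0.200000=0.0194; V=0.053333+0.096790+0.019358=0.1695
k=5 load: inc=0.019358, refl=0.019358·-0.777778=-0.0151; V=0.150123+0.019358+-0.015056=0.1544
k=6 src: inc=-0.015056, refl=-0.015056·0.200000=-0.0030; V=0.169481+-0.015056+-0.003011=0.1514
k=7 load: inc=-0.003011, refl=-0.003011·-0.777778=0.0023; V=0.154425+-0.003011+0.002342=0.1538
k=8 src: inc=0.002342, refl=0.002342·0.200000=0.0005; V=0.151414+0.002342+0.000468=0.1542

0 0 source 0.8000
1 5 load 0.1778
2 10 source 0.0533
3 15 load 0.1501
4 20 source 0.1695
5 25 load 0.1544
6 30 source 0.1514
7 35 load 0.1538
8 40 source 0.1542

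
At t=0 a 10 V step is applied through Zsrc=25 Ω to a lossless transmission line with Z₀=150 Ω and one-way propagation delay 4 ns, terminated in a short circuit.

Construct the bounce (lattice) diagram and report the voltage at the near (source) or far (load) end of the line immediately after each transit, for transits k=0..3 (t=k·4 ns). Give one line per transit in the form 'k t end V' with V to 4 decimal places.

0 0 source 8.5714
1 4 load 0.0000
2 8 source 6.1224
3 12 load 0.0000

Γ_L=-1.000000, Γ_S=-0.714286; launch V₁=10·150/175=8.571429
k=0 src: V=8.5714
k=1 load: inc=8.571429, refl=8.571429·-1.000000=-8.5714; V=0.000000+8.571429+-8.571429=0.0000
k=2 src: inc=-8.571429, refl=-8.571429·-0.714286=6.1224; V=8.571429+-8.571429+6.122449=6.1224
k=3 load: inc=6.122449, refl=6.122449·-1.000000=-6.1224; V=0.000000+6.122449+-6.122449=0.0000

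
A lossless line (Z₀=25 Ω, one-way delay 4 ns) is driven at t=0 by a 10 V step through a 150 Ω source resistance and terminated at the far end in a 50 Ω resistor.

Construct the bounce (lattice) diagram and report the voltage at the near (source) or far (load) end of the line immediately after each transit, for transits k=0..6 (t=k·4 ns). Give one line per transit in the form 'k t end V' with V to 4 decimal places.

Γ_L=0.333333, Γ_S=0.714286; launch V₁=10·25/175=1.428571
k=0 src: V=1.4286
k=1 load: inc=1.428571, refl=1.428571·0.333333=0.4762; V=0.000000+1.428571+0.476190=1.9048
k=2 src: inc=0.476190, refl=0.476190·0.714286=0.3401; V=1.428571+0.476190+0.340136=2.2449
k=3 load: inc=0.340136, refl=0.340136·0.333333=0.1134; V=1.904762+0.340136+0.113379=2.3583
k=4 src: inc=0.113379, refl=0.113379·0.714286=0.0810; V=2.244898+0.113379+0.080985=2.4393
k=5 load: inc=0.080985, refl=0.080985·0.333333=0.0270; V=2.358277+0.080985+0.026995=2.4663
k=6 src: inc=0.026995, refl=0.026995·0.714286=0.0193; V=2.439261+0.026995+0.019282=2.4855

0 0 source 1.4286
1 4 load 1.9048
2 8 source 2.2449
3 12 load 2.3583
4 16 source 2.4393
5 20 load 2.4663
6 24 source 2.4855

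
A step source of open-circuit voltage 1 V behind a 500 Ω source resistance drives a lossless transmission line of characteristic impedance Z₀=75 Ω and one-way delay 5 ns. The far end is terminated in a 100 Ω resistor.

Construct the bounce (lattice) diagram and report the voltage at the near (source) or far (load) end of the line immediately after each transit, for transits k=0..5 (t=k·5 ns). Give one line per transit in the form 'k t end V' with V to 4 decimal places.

0 0 source 0.1304
1 5 load 0.1491
2 10 source 0.1628
3 15 load 0.1648
4 20 source 0.1663
5 25 load 0.1665

Γ_L=0.142857, Γ_S=0.739130; launch V₁=1·75/575=0.130435
k=0 src: V=0.1304
k=1 load: inc=0.130435, refl=0.130435·0.142857=0.0186; V=0.000000+0.130435+0.018634=0.1491
k=2 src: inc=0.018634, refl=0.018634·0.739130=0.0138; V=0.130435+0.018634+0.013773=0.1628
k=3 load: inc=0.013773, refl=0.013773·0.142857=0.0020; V=0.149068+0.013773+0.001968=0.1648
k=4 src: inc=0.001968, refl=0.001968·0.739130=0.0015; V=0.162841+0.001968+0.001454=0.1663
k=5 load: inc=0.001454, refl=0.001454·0.142857=0.0002; V=0.164808+0.001454+0.000208=0.1665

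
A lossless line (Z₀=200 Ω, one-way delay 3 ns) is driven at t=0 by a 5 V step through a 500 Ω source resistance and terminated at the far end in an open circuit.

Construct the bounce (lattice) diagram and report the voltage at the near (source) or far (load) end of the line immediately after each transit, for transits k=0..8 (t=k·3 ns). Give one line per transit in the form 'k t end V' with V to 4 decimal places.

Γ_L=1.000000, Γ_S=0.428571; launch V₁=5·200/700=1.428571
k=0 src: V=1.4286
k=1 load: inc=1.428571, refl=1.428571·1.000000=1.4286; V=0.000000+1.428571+1.428571=2.8571
k=2 src: inc=1.428571, refl=1.428571·0.428571=0.6122; V=1.428571+1.428571+0.612245=3.4694
k=3 load: inc=0.612245, refl=0.612245·1.000000=0.6122; V=2.857143+0.612245+0.612245=4.0816
k=4 src: inc=0.612245, refl=0.612245·0.428571=0.2624; V=3.469388+0.612245+0.262391=4.3440
k=5 load: inc=0.262391, refl=0.262391·1.000000=0.2624; V=4.081633+0.262391+0.262391=4.6064
k=6 src: inc=0.262391, refl=0.262391·0.428571=0.1125; V=4.344023+0.262391+0.112453=4.7189
k=7 load: inc=0.112453, refl=0.112453·1.000000=0.1125; V=4.606414+0.112453+0.112453=4.8313
k=8 src: inc=0.112453, refl=0.112453·0.428571=0.0482; V=4.718867+0.112453+0.048194=4.8795

0 0 source 1.4286
1 3 load 2.8571
2 6 source 3.4694
3 9 load 4.0816
4 12 source 4.3440
5 15 load 4.6064
6 18 source 4.7189
7 21 load 4.8313
8 24 source 4.8795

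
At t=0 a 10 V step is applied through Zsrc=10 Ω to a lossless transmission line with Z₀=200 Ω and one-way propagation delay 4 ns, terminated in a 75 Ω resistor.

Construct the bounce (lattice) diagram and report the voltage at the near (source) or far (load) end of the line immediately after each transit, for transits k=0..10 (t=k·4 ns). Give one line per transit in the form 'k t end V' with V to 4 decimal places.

0 0 source 9.5238
1 4 load 5.1948
2 8 source 9.1115
3 12 load 7.3312
4 16 source 8.9420
5 20 load 8.2098
6 24 source 8.8722
7 28 load 8.5711
8 32 source 8.8436
9 36 load 8.7197
10 40 source 8.8318

Γ_L=-0.454545, Γ_S=-0.904762; launch V₁=10·200/210=9.523810
k=0 src: V=9.5238
k=1 load: inc=9.523810, refl=9.523810·-0.454545=-4.3290; V=0.000000+9.523810+-4.329004=5.1948
k=2 src: inc=-4.329004, refl=-4.329004·-0.904762=3.9167; V=9.523810+-4.329004+3.916718=9.1115
k=3 load: inc=3.916718, refl=3.916718·-0.454545=-1.7803; V=5.194805+3.916718+-1.780326=7.3312
k=4 src: inc=-1.780326, refl=-1.780326·-0.904762=1.6108; V=9.111523+-1.780326+1.610772=8.9420
k=5 load: inc=1.610772, refl=1.610772·-0.454545=-0.7322; V=7.331197+1.610772+-0.732169=8.2098
k=6 src: inc=-0.732169, refl=-0.732169·-0.904762=0.6624; V=8.941968+-0.732169+0.662439=8.8722
k=7 load: inc=0.662439, refl=0.662439·-0.454545=-0.3011; V=8.209800+0.662439+-0.301108=8.5711
k=8 src: inc=-0.301108, refl=-0.301108·-0.904762=0.2724; V=8.872238+-0.301108+0.272431=8.8436
k=9 load: inc=0.272431, refl=0.272431·-0.454545=-0.1238; V=8.571130+0.272431+-0.123832=8.7197
k=10 src: inc=-0.123832, refl=-0.123832·-0.904762=0.1120; V=8.843561+-0.123832+0.112039=8.8318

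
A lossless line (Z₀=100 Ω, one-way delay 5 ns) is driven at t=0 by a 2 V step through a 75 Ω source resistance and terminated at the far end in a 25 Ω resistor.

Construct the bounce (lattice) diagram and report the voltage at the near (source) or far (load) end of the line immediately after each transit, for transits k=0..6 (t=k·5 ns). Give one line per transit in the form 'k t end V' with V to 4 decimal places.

0 0 source 1.1429
1 5 load 0.4571
2 10 source 0.5551
3 15 load 0.4963
4 20 source 0.5047
5 25 load 0.4997
6 30 source 0.5004

Γ_L=-0.600000, Γ_S=-0.142857; launch V₁=2·100/175=1.142857
k=0 src: V=1.1429
k=1 load: inc=1.142857, refl=1.142857·-0.600000=-0.6857; V=0.000000+1.142857+-0.685714=0.4571
k=2 src: inc=-0.685714, refl=-0.685714·-0.142857=0.0980; V=1.142857+-0.685714+0.097959=0.5551
k=3 load: inc=0.097959, refl=0.097959·-0.600000=-0.0588; V=0.457143+0.097959+-0.058776=0.4963
k=4 src: inc=-0.058776, refl=-0.058776·-0.142857=0.0084; V=0.555102+-0.058776+0.008397=0.5047
k=5 load: inc=0.008397, refl=0.008397·-0.600000=-0.0050; V=0.496327+0.008397+-0.005038=0.4997
k=6 src: inc=-0.005038, refl=-0.005038·-0.142857=0.0007; V=0.504723+-0.005038+0.000720=0.5004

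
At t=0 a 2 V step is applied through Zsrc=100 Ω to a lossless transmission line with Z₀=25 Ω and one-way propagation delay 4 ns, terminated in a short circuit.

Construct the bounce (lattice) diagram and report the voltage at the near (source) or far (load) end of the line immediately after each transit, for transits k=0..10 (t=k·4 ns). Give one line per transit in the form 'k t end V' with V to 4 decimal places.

0 0 source 0.4000
1 4 load 0.0000
2 8 source -0.2400
3 12 load 0.0000
4 16 source 0.1440
5 20 load 0.0000
6 24 source -0.0864
7 28 load 0.0000
8 32 source 0.0518
9 36 load 0.0000
10 40 source -0.0311

Γ_L=-1.000000, Γ_S=0.600000; launch V₁=2·25/125=0.400000
k=0 src: V=0.4000
k=1 load: inc=0.400000, refl=0.400000·-1.000000=-0.4000; V=0.000000+0.400000+-0.400000=0.0000
k=2 src: inc=-0.400000, refl=-0.400000·0.600000=-0.2400; V=0.400000+-0.400000+-0.240000=-0.2400
k=3 load: inc=-0.240000, refl=-0.240000·-1.000000=0.2400; V=0.000000+-0.240000+0.240000=0.0000
k=4 src: inc=0.240000, refl=0.240000·0.600000=0.1440; V=-0.240000+0.240000+0.144000=0.1440
k=5 load: inc=0.144000, refl=0.144000·-1.000000=-0.1440; V=0.000000+0.144000+-0.144000=0.0000
k=6 src: inc=-0.144000, refl=-0.144000·0.600000=-0.0864; V=0.144000+-0.144000+-0.086400=-0.0864
k=7 load: inc=-0.086400, refl=-0.086400·-1.000000=0.0864; V=0.000000+-0.086400+0.086400=0.0000
k=8 src: inc=0.086400, refl=0.086400·0.600000=0.0518; V=-0.086400+0.086400+0.051840=0.0518
k=9 load: inc=0.051840, refl=0.051840·-1.000000=-0.0518; V=0.000000+0.051840+-0.051840=0.0000
k=10 src: inc=-0.051840, refl=-0.051840·0.600000=-0.0311; V=0.051840+-0.051840+-0.031104=-0.0311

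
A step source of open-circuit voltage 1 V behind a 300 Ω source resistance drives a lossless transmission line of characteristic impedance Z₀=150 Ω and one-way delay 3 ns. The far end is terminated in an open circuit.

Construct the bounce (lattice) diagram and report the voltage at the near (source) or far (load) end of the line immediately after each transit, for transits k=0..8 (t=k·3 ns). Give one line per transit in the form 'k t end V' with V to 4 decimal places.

0 0 source 0.3333
1 3 load 0.6667
2 6 source 0.7778
3 9 load 0.8889
4 12 source 0.9259
5 15 load 0.9630
6 18 source 0.9753
7 21 load 0.9877
8 24 source 0.9918

Γ_L=1.000000, Γ_S=0.333333; launch V₁=1·150/450=0.333333
k=0 src: V=0.3333
k=1 load: inc=0.333333, refl=0.333333·1.000000=0.3333; V=0.000000+0.333333+0.333333=0.6667
k=2 src: inc=0.333333, refl=0.333333·0.333333=0.1111; V=0.333333+0.333333+0.111111=0.7778
k=3 load: inc=0.111111, refl=0.111111·1.000000=0.1111; V=0.666667+0.111111+0.111111=0.8889
k=4 src: inc=0.111111, refl=0.111111·0.333333=0.0370; V=0.777778+0.111111+0.037037=0.9259
k=5 load: inc=0.037037, refl=0.037037·1.000000=0.0370; V=0.888889+0.037037+0.037037=0.9630
k=6 src: inc=0.037037, refl=0.037037·0.333333=0.0123; V=0.925926+0.037037+0.012346=0.9753
k=7 load: inc=0.012346, refl=0.012346·1.000000=0.0123; V=0.962963+0.012346+0.012346=0.9877
k=8 src: inc=0.012346, refl=0.012346·0.333333=0.0041; V=0.975309+0.012346+0.004115=0.9918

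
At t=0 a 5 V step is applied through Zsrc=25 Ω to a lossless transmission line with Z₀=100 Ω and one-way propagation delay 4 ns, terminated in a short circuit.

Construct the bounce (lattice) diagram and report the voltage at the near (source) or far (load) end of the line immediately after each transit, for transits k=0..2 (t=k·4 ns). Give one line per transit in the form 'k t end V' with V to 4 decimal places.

0 0 source 4.0000
1 4 load 0.0000
2 8 source 2.4000

Γ_L=-1.000000, Γ_S=-0.600000; launch V₁=5·100/125=4.000000
k=0 src: V=4.0000
k=1 load: inc=4.000000, refl=4.000000·-1.000000=-4.0000; V=0.000000+4.000000+-4.000000=0.0000
k=2 src: inc=-4.000000, refl=-4.000000·-0.600000=2.4000; V=4.000000+-4.000000+2.400000=2.4000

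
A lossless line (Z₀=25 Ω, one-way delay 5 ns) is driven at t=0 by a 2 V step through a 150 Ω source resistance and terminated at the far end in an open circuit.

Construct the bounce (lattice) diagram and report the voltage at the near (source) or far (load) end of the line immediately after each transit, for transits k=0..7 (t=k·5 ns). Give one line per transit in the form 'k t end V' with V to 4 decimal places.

Γ_L=1.000000, Γ_S=0.714286; launch V₁=2·25/175=0.285714
k=0 src: V=0.2857
k=1 load: inc=0.285714, refl=0.285714·1.000000=0.2857; V=0.000000+0.285714+0.285714=0.5714
k=2 src: inc=0.285714, refl=0.285714·0.714286=0.2041; V=0.285714+0.285714+0.204082=0.7755
k=3 load: inc=0.204082, refl=0.204082·1.000000=0.2041; V=0.571429+0.204082+0.204082=0.9796
k=4 src: inc=0.204082, refl=0.204082·0.714286=0.1458; V=0.775510+0.204082+0.145773=1.1254
k=5 load: inc=0.145773, refl=0.145773·1.000000=0.1458; V=0.979592+0.145773+0.145773=1.2711
k=6 src: inc=0.145773, refl=0.145773·0.714286=0.1041; V=1.125364+0.145773+0.104123=1.3753
k=7 load: inc=0.104123, refl=0.104123·1.000000=0.1041; V=1.271137+0.104123+0.104123=1.4794

0 0 source 0.2857
1 5 load 0.5714
2 10 source 0.7755
3 15 load 0.9796
4 20 source 1.1254
5 25 load 1.2711
6 30 source 1.3753
7 35 load 1.4794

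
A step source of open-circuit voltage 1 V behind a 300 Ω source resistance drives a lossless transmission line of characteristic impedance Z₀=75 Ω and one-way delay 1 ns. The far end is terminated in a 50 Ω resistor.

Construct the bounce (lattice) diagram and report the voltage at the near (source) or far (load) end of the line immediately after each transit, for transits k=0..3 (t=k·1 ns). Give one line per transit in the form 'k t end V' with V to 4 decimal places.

Γ_L=-0.200000, Γ_S=0.600000; launch V₁=1·75/375=0.200000
k=0 src: V=0.2000
k=1 load: inc=0.200000, refl=0.200000·-0.200000=-0.0400; V=0.000000+0.200000+-0.040000=0.1600
k=2 src: inc=-0.040000, refl=-0.040000·0.600000=-0.0240; V=0.200000+-0.040000+-0.024000=0.1360
k=3 load: inc=-0.024000, refl=-0.024000·-0.200000=0.0048; V=0.160000+-0.024000+0.004800=0.1408

0 0 source 0.2000
1 1 load 0.1600
2 2 source 0.1360
3 3 load 0.1408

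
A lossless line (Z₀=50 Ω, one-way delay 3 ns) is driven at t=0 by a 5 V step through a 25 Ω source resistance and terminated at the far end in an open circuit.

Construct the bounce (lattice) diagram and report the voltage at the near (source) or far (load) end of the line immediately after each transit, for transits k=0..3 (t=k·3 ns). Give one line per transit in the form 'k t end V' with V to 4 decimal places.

Γ_L=1.000000, Γ_S=-0.333333; launch V₁=5·50/75=3.333333
k=0 src: V=3.3333
k=1 load: inc=3.333333, refl=3.333333·1.000000=3.3333; V=0.000000+3.333333+3.333333=6.6667
k=2 src: inc=3.333333, refl=3.333333·-0.333333=-1.1111; V=3.333333+3.333333+-1.111111=5.5556
k=3 load: inc=-1.111111, refl=-1.111111·1.000000=-1.1111; V=6.666667+-1.111111+-1.111111=4.4444

0 0 source 3.3333
1 3 load 6.6667
2 6 source 5.5556
3 9 load 4.4444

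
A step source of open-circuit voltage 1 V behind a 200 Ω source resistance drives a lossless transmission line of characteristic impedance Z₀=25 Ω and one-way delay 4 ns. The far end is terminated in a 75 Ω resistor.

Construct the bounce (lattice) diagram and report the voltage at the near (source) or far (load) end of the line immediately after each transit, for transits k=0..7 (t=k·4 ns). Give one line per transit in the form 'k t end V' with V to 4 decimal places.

0 0 source 0.1111
1 4 load 0.1667
2 8 source 0.2099
3 12 load 0.2315
4 16 source 0.2483
5 20 load 0.2567
6 24 source 0.2632
7 28 load 0.2665

Γ_L=0.500000, Γ_S=0.777778; launch V₁=1·25/225=0.111111
k=0 src: V=0.1111
k=1 load: inc=0.111111, refl=0.111111·0.500000=0.0556; V=0.000000+0.111111+0.055556=0.1667
k=2 src: inc=0.055556, refl=0.055556·0.777778=0.0432; V=0.111111+0.055556+0.043210=0.2099
k=3 load: inc=0.043210, refl=0.043210·0.500000=0.0216; V=0.166667+0.043210+0.021605=0.2315
k=4 src: inc=0.021605, refl=0.021605·0.777778=0.0168; V=0.209877+0.021605+0.016804=0.2483
k=5 load: inc=0.016804, refl=0.016804·0.500000=0.0084; V=0.231481+0.016804+0.008402=0.2567
k=6 src: inc=0.008402, refl=0.008402·0.777778=0.0065; V=0.248285+0.008402+0.006535=0.2632
k=7 load: inc=0.006535, refl=0.006535·0.500000=0.0033; V=0.256687+0.006535+0.003267=0.2665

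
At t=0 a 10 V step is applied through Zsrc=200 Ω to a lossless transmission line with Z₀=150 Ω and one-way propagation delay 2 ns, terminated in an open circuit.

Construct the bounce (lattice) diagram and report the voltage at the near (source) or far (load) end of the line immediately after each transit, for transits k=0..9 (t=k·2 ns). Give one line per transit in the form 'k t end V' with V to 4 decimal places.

Γ_L=1.000000, Γ_S=0.142857; launch V₁=10·150/350=4.285714
k=0 src: V=4.2857
k=1 load: inc=4.285714, refl=4.285714·1.000000=4.2857; V=0.000000+4.285714+4.285714=8.5714
k=2 src: inc=4.285714, refl=4.285714·0.142857=0.6122; V=4.285714+4.285714+0.612245=9.1837
k=3 load: inc=0.612245, refl=0.612245·1.000000=0.6122; V=8.571429+0.612245+0.612245=9.7959
k=4 src: inc=0.612245, refl=0.612245·0.142857=0.0875; V=9.183673+0.612245+0.087464=9.8834
k=5 load: inc=0.087464, refl=0.087464·1.000000=0.0875; V=9.795918+0.087464+0.087464=9.9708
k=6 src: inc=0.087464, refl=0.087464·0.142857=0.0125; V=9.883382+0.087464+0.012495=9.9833
k=7 load: inc=0.012495, refl=0.012495·1.000000=0.0125; V=9.970845+0.012495+0.012495=9.9958
k=8 src: inc=0.012495, refl=0.012495·0.142857=0.0018; V=9.983340+0.012495+0.001785=9.9976
k=9 load: inc=0.001785, refl=0.001785·1.000000=0.0018; V=9.995835+0.001785+0.001785=9.9994

0 0 source 4.2857
1 2 load 8.5714
2 4 source 9.1837
3 6 load 9.7959
4 8 source 9.8834
5 10 load 9.9708
6 12 source 9.9833
7 14 load 9.9958
8 16 source 9.9976
9 18 load 9.9994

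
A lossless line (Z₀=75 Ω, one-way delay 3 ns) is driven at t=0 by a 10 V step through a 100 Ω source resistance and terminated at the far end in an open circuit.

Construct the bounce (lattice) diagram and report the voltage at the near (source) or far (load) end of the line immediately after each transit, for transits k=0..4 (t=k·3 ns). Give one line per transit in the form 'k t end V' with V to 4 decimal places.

Γ_L=1.000000, Γ_S=0.142857; launch V₁=10·75/175=4.285714
k=0 src: V=4.2857
k=1 load: inc=4.285714, refl=4.285714·1.000000=4.2857; V=0.000000+4.285714+4.285714=8.5714
k=2 src: inc=4.285714, refl=4.285714·0.142857=0.6122; V=4.285714+4.285714+0.612245=9.1837
k=3 load: inc=0.612245, refl=0.612245·1.000000=0.6122; V=8.571429+0.612245+0.612245=9.7959
k=4 src: inc=0.612245, refl=0.612245·0.142857=0.0875; V=9.183673+0.612245+0.087464=9.8834

0 0 source 4.2857
1 3 load 8.5714
2 6 source 9.1837
3 9 load 9.7959
4 12 source 9.8834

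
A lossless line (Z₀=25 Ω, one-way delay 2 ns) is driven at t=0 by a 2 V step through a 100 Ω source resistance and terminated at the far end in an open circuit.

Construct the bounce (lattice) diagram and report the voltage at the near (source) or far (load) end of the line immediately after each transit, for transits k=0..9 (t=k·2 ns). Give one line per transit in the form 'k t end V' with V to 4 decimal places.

Γ_L=1.000000, Γ_S=0.600000; launch V₁=2·25/125=0.400000
k=0 src: V=0.4000
k=1 load: inc=0.400000, refl=0.400000·1.000000=0.4000; V=0.000000+0.400000+0.400000=0.8000
k=2 src: inc=0.400000, refl=0.400000·0.600000=0.2400; V=0.400000+0.400000+0.240000=1.0400
k=3 load: inc=0.240000, refl=0.240000·1.000000=0.2400; V=0.800000+0.240000+0.240000=1.2800
k=4 src: inc=0.240000, refl=0.240000·0.600000=0.1440; V=1.040000+0.240000+0.144000=1.4240
k=5 load: inc=0.144000, refl=0.144000·1.000000=0.1440; V=1.280000+0.144000+0.144000=1.5680
k=6 src: inc=0.144000, refl=0.144000·0.600000=0.0864; V=1.424000+0.144000+0.086400=1.6544
k=7 load: inc=0.086400, refl=0.086400·1.000000=0.0864; V=1.568000+0.086400+0.086400=1.7408
k=8 src: inc=0.086400, refl=0.086400·0.600000=0.0518; V=1.654400+0.086400+0.051840=1.7926
k=9 load: inc=0.051840, refl=0.051840·1.000000=0.0518; V=1.740800+0.051840+0.051840=1.8445

0 0 source 0.4000
1 2 load 0.8000
2 4 source 1.0400
3 6 load 1.2800
4 8 source 1.4240
5 10 load 1.5680
6 12 source 1.6544
7 14 load 1.7408
8 16 source 1.7926
9 18 load 1.8445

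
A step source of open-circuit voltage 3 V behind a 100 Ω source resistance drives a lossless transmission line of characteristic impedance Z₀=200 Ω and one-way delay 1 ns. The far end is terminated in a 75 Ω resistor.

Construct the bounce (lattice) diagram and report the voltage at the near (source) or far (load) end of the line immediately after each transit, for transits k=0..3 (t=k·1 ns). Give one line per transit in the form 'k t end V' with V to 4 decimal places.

Γ_L=-0.454545, Γ_S=-0.333333; launch V₁=3·200/300=2.000000
k=0 src: V=2.0000
k=1 load: inc=2.000000, refl=2.000000·-0.454545=-0.9091; V=0.000000+2.000000+-0.909091=1.0909
k=2 src: inc=-0.909091, refl=-0.909091·-0.333333=0.3030; V=2.000000+-0.909091+0.303030=1.3939
k=3 load: inc=0.303030, refl=0.303030·-0.454545=-0.1377; V=1.090909+0.303030+-0.137741=1.2562

0 0 source 2.0000
1 1 load 1.0909
2 2 source 1.3939
3 3 load 1.2562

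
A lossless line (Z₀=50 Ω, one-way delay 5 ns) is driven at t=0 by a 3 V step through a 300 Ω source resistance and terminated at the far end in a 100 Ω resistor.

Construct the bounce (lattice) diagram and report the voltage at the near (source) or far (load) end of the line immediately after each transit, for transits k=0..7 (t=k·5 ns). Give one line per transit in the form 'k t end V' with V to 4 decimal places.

0 0 source 0.4286
1 5 load 0.5714
2 10 source 0.6735
3 15 load 0.7075
4 20 source 0.7318
5 25 load 0.7399
6 30 source 0.7457
7 35 load 0.7476

Γ_L=0.333333, Γ_S=0.714286; launch V₁=3·50/350=0.428571
k=0 src: V=0.4286
k=1 load: inc=0.428571, refl=0.428571·0.333333=0.1429; V=0.000000+0.428571+0.142857=0.5714
k=2 src: inc=0.142857, refl=0.142857·0.714286=0.1020; V=0.428571+0.142857+0.102041=0.6735
k=3 load: inc=0.102041, refl=0.102041·0.333333=0.0340; V=0.571429+0.102041+0.034014=0.7075
k=4 src: inc=0.034014, refl=0.034014·0.714286=0.0243; V=0.673469+0.034014+0.024295=0.7318
k=5 load: inc=0.024295, refl=0.024295·0.333333=0.0081; V=0.707483+0.024295+0.008098=0.7399
k=6 src: inc=0.008098, refl=0.008098·0.714286=0.0058; V=0.731778+0.008098+0.005785=0.7457
k=7 load: inc=0.005785, refl=0.005785·0.333333=0.0019; V=0.739877+0.005785+0.001928=0.7476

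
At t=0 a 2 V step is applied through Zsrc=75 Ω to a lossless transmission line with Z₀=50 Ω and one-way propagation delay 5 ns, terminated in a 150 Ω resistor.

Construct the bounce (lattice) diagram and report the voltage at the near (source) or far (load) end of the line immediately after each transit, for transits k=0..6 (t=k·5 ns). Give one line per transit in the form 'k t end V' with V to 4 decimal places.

Γ_L=0.500000, Γ_S=0.200000; launch V₁=2·50/125=0.800000
k=0 src: V=0.8000
k=1 load: inc=0.800000, refl=0.800000·0.500000=0.4000; V=0.000000+0.800000+0.400000=1.2000
k=2 src: inc=0.400000, refl=0.400000·0.200000=0.0800; V=0.800000+0.400000+0.080000=1.2800
k=3 load: inc=0.080000, refl=0.080000·0.500000=0.0400; V=1.200000+0.080000+0.040000=1.3200
k=4 src: inc=0.040000, refl=0.040000·0.200000=0.0080; V=1.280000+0.040000+0.008000=1.3280
k=5 load: inc=0.008000, refl=0.008000·0.500000=0.0040; V=1.320000+0.008000+0.004000=1.3320
k=6 src: inc=0.004000, refl=0.004000·0.200000=0.0008; V=1.328000+0.004000+0.000800=1.3328

0 0 source 0.8000
1 5 load 1.2000
2 10 source 1.2800
3 15 load 1.3200
4 20 source 1.3280
5 25 load 1.3320
6 30 source 1.3328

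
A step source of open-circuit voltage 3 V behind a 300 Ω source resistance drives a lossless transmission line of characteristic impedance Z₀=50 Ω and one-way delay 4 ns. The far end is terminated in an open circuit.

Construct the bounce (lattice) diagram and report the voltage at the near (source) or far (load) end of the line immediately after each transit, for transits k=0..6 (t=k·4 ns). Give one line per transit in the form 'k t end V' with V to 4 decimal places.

0 0 source 0.4286
1 4 load 0.8571
2 8 source 1.1633
3 12 load 1.4694
4 16 source 1.6880
5 20 load 1.9067
6 24 source 2.0629

Γ_L=1.000000, Γ_S=0.714286; launch V₁=3·50/350=0.428571
k=0 src: V=0.4286
k=1 load: inc=0.428571, refl=0.428571·1.000000=0.4286; V=0.000000+0.428571+0.428571=0.8571
k=2 src: inc=0.428571, refl=0.428571·0.714286=0.3061; V=0.428571+0.428571+0.306122=1.1633
k=3 load: inc=0.306122, refl=0.306122·1.000000=0.3061; V=0.857143+0.306122+0.306122=1.4694
k=4 src: inc=0.306122, refl=0.306122·0.714286=0.2187; V=1.163265+0.306122+0.218659=1.6880
k=5 load: inc=0.218659, refl=0.218659·1.000000=0.2187; V=1.469388+0.218659+0.218659=1.9067
k=6 src: inc=0.218659, refl=0.218659·0.714286=0.1562; V=1.688047+0.218659+0.156185=2.0629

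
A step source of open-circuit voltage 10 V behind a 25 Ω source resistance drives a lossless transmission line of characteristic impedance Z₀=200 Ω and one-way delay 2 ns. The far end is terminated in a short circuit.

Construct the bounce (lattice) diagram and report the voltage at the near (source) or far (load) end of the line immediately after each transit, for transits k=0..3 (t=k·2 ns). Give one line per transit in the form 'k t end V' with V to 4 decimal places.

Γ_L=-1.000000, Γ_S=-0.777778; launch V₁=10·200/225=8.888889
k=0 src: V=8.8889
k=1 load: inc=8.888889, refl=8.888889·-1.000000=-8.8889; V=0.000000+8.888889+-8.888889=0.0000
k=2 src: inc=-8.888889, refl=-8.888889·-0.777778=6.9136; V=8.888889+-8.888889+6.913580=6.9136
k=3 load: inc=6.913580, refl=6.913580·-1.000000=-6.9136; V=0.000000+6.913580+-6.913580=0.0000

0 0 source 8.8889
1 2 load 0.0000
2 4 source 6.9136
3 6 load 0.0000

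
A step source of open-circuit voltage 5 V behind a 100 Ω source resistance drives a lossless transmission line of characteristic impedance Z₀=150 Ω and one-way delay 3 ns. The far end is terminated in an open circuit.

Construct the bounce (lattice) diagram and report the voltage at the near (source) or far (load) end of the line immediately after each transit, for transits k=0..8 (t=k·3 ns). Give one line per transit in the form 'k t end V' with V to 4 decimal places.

0 0 source 3.0000
1 3 load 6.0000
2 6 source 5.4000
3 9 load 4.8000
4 12 source 4.9200
5 15 load 5.0400
6 18 source 5.0160
7 21 load 4.9920
8 24 source 4.9968

Γ_L=1.000000, Γ_S=-0.200000; launch V₁=5·150/250=3.000000
k=0 src: V=3.0000
k=1 load: inc=3.000000, refl=3.000000·1.000000=3.0000; V=0.000000+3.000000+3.000000=6.0000
k=2 src: inc=3.000000, refl=3.000000·-0.200000=-0.6000; V=3.000000+3.000000+-0.600000=5.4000
k=3 load: inc=-0.600000, refl=-0.600000·1.000000=-0.6000; V=6.000000+-0.600000+-0.600000=4.8000
k=4 src: inc=-0.600000, refl=-0.600000·-0.200000=0.1200; V=5.400000+-0.600000+0.120000=4.9200
k=5 load: inc=0.120000, refl=0.120000·1.000000=0.1200; V=4.800000+0.120000+0.120000=5.0400
k=6 src: inc=0.120000, refl=0.120000·-0.200000=-0.0240; V=4.920000+0.120000+-0.024000=5.0160
k=7 load: inc=-0.024000, refl=-0.024000·1.000000=-0.0240; V=5.040000+-0.024000+-0.024000=4.9920
k=8 src: inc=-0.024000, refl=-0.024000·-0.200000=0.0048; V=5.016000+-0.024000+0.004800=4.9968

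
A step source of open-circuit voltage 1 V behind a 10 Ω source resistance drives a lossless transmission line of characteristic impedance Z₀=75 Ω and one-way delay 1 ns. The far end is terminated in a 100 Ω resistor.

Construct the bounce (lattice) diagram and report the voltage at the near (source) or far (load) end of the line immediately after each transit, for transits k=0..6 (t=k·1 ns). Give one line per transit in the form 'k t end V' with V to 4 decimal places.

0 0 source 0.8824
1 1 load 1.0084
2 2 source 0.9120
3 3 load 0.8982
4 4 source 0.9088
5 5 load 0.9103
6 6 source 0.9091

Γ_L=0.142857, Γ_S=-0.764706; launch V₁=1·75/85=0.882353
k=0 src: V=0.8824
k=1 load: inc=0.882353, refl=0.882353·0.142857=0.1261; V=0.000000+0.882353+0.126050=1.0084
k=2 src: inc=0.126050, refl=0.126050·-0.764706=-0.0964; V=0.882353+0.126050+-0.096391=0.9120
k=3 load: inc=-0.096391, refl=-0.096391·0.142857=-0.0138; V=1.008403+-0.096391+-0.013770=0.8982
k=4 src: inc=-0.013770, refl=-0.013770·-0.764706=0.0105; V=0.912012+-0.013770+0.010530=0.9088
k=5 load: inc=0.010530, refl=0.010530·0.142857=0.0015; V=0.898242+0.010530+0.001504=0.9103
k=6 src: inc=0.001504, refl=0.001504·-0.764706=-0.0012; V=0.908772+0.001504+-0.001150=0.9091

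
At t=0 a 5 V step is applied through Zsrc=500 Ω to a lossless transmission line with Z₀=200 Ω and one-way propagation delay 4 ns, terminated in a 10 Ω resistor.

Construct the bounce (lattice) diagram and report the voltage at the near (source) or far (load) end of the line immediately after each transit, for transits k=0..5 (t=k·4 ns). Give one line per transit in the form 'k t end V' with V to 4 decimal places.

Γ_L=-0.904762, Γ_S=0.428571; launch V₁=5·200/700=1.428571
k=0 src: V=1.4286
k=1 load: inc=1.428571, refl=1.428571·-0.904762=-1.2925; V=0.000000+1.428571+-1.292517=0.1361
k=2 src: inc=-1.292517, refl=-1.292517·0.428571=-0.5539; V=1.428571+-1.292517+-0.553936=-0.4179
k=3 load: inc=-0.553936, refl=-0.553936·-0.904762=0.5012; V=0.136054+-0.553936+0.501180=0.0833
k=4 src: inc=0.501180, refl=0.501180·0.428571=0.2148; V=-0.417881+0.501180+0.214791=0.2981
k=5 load: inc=0.214791, refl=0.214791·-0.904762=-0.1943; V=0.083299+0.214791+-0.194335=0.1038

0 0 source 1.4286
1 4 load 0.1361
2 8 source -0.4179
3 12 load 0.0833
4 16 source 0.2981
5 20 load 0.1038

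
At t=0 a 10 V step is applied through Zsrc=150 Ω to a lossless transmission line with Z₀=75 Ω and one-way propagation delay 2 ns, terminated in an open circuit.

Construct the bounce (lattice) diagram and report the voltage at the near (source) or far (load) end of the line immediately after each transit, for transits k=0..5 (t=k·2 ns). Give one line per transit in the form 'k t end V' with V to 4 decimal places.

Γ_L=1.000000, Γ_S=0.333333; launch V₁=10·75/225=3.333333
k=0 src: V=3.3333
k=1 load: inc=3.333333, refl=3.333333·1.000000=3.3333; V=0.000000+3.333333+3.333333=6.6667
k=2 src: inc=3.333333, refl=3.333333·0.333333=1.1111; V=3.333333+3.333333+1.111111=7.7778
k=3 load: inc=1.111111, refl=1.111111·1.000000=1.1111; V=6.666667+1.111111+1.111111=8.8889
k=4 src: inc=1.111111, refl=1.111111·0.333333=0.3704; V=7.777778+1.111111+0.370370=9.2593
k=5 load: inc=0.370370, refl=0.370370·1.000000=0.3704; V=8.888889+0.370370+0.370370=9.6296

0 0 source 3.3333
1 2 load 6.6667
2 4 source 7.7778
3 6 load 8.8889
4 8 source 9.2593
5 10 load 9.6296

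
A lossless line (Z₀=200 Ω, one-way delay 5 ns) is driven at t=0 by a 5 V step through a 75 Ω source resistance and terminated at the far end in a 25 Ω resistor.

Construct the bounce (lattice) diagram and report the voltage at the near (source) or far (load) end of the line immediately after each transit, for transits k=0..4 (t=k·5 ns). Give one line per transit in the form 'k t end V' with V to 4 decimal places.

0 0 source 3.6364
1 5 load 0.8081
2 10 source 2.0937
3 15 load 1.0938
4 20 source 1.5483

Γ_L=-0.777778, Γ_S=-0.454545; launch V₁=5·200/275=3.636364
k=0 src: V=3.6364
k=1 load: inc=3.636364, refl=3.636364·-0.777778=-2.8283; V=0.000000+3.636364+-2.828283=0.8081
k=2 src: inc=-2.828283, refl=-2.828283·-0.454545=1.2856; V=3.636364+-2.828283+1.285583=2.0937
k=3 load: inc=1.285583, refl=1.285583·-0.777778=-0.9999; V=0.808081+1.285583+-0.999898=1.0938
k=4 src: inc=-0.999898, refl=-0.999898·-0.454545=0.4545; V=2.093664+-0.999898+0.454499=1.5483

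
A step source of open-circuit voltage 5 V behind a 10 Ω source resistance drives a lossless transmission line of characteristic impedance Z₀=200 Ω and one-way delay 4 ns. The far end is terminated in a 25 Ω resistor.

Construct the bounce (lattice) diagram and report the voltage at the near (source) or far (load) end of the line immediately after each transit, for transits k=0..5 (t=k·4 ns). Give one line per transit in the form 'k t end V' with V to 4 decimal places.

0 0 source 4.7619
1 4 load 1.0582
2 8 source 4.4092
3 12 load 1.8029
4 16 source 4.1610
5 20 load 2.3269

Γ_L=-0.777778, Γ_S=-0.904762; launch V₁=5·200/210=4.761905
k=0 src: V=4.7619
k=1 load: inc=4.761905, refl=4.761905·-0.777778=-3.7037; V=0.000000+4.761905+-3.703704=1.0582
k=2 src: inc=-3.703704, refl=-3.703704·-0.904762=3.3510; V=4.761905+-3.703704+3.350970=4.4092
k=3 load: inc=3.350970, refl=3.350970·-0.777778=-2.6063; V=1.058201+3.350970+-2.606310=1.8029
k=4 src: inc=-2.606310, refl=-2.606310·-0.904762=2.3581; V=4.409171+-2.606310+2.358090=4.1610
k=5 load: inc=2.358090, refl=2.358090·-0.777778=-1.8341; V=1.802861+2.358090+-1.834070=2.3269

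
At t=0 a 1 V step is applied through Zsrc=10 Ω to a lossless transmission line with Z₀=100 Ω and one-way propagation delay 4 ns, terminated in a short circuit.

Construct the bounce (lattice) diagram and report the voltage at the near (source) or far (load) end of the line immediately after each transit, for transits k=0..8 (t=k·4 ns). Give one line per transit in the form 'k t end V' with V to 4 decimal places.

0 0 source 0.9091
1 4 load 0.0000
2 8 source 0.7438
3 12 load 0.0000
4 16 source 0.6086
5 20 load 0.0000
6 24 source 0.4979
7 28 load 0.0000
8 32 source 0.4074

Γ_L=-1.000000, Γ_S=-0.818182; launch V₁=1·100/110=0.909091
k=0 src: V=0.9091
k=1 load: inc=0.909091, refl=0.909091·-1.000000=-0.9091; V=0.000000+0.909091+-0.909091=0.0000
k=2 src: inc=-0.909091, refl=-0.909091·-0.818182=0.7438; V=0.909091+-0.909091+0.743802=0.7438
k=3 load: inc=0.743802, refl=0.743802·-1.000000=-0.7438; V=0.000000+0.743802+-0.743802=0.0000
k=4 src: inc=-0.743802, refl=-0.743802·-0.818182=0.6086; V=0.743802+-0.743802+0.608565=0.6086
k=5 load: inc=0.608565, refl=0.608565·-1.000000=-0.6086; V=0.000000+0.608565+-0.608565=0.0000
k=6 src: inc=-0.608565, refl=-0.608565·-0.818182=0.4979; V=0.608565+-0.608565+0.497917=0.4979
k=7 load: inc=0.497917, refl=0.497917·-1.000000=-0.4979; V=0.000000+0.497917+-0.497917=0.0000
k=8 src: inc=-0.497917, refl=-0.497917·-0.818182=0.4074; V=0.497917+-0.497917+0.407386=0.4074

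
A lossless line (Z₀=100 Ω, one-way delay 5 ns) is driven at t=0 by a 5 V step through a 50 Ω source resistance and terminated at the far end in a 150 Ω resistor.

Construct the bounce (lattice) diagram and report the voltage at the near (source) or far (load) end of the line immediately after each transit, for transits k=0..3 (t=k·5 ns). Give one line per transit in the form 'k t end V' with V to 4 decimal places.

Γ_L=0.200000, Γ_S=-0.333333; launch V₁=5·100/150=3.333333
k=0 src: V=3.3333
k=1 load: inc=3.333333, refl=3.333333·0.200000=0.6667; V=0.000000+3.333333+0.666667=4.0000
k=2 src: inc=0.666667, refl=0.666667·-0.333333=-0.2222; V=3.333333+0.666667+-0.222222=3.7778
k=3 load: inc=-0.222222, refl=-0.222222·0.200000=-0.0444; V=4.000000+-0.222222+-0.044444=3.7333

0 0 source 3.3333
1 5 load 4.0000
2 10 source 3.7778
3 15 load 3.7333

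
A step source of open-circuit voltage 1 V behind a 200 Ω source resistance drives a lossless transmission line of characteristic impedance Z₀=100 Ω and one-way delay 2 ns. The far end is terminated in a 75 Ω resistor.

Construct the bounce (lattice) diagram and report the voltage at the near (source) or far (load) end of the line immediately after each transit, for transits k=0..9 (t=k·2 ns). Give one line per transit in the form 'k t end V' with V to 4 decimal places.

Γ_L=-0.142857, Γ_S=0.333333; launch V₁=1·100/300=0.333333
k=0 src: V=0.3333
k=1 load: inc=0.333333, refl=0.333333·-0.142857=-0.0476; V=0.000000+0.333333+-0.047619=0.2857
k=2 src: inc=-0.047619, refl=-0.047619·0.333333=-0.0159; V=0.333333+-0.047619+-0.015873=0.2698
k=3 load: inc=-0.015873, refl=-0.015873·-0.142857=0.0023; V=0.285714+-0.015873+0.002268=0.2721
k=4 src: inc=0.002268, refl=0.002268·0.333333=0.0008; V=0.269841+0.002268+0.000756=0.2729
k=5 load: inc=0.000756, refl=0.000756·-0.142857=-0.0001; V=0.272109+0.000756+-0.000108=0.2728
k=6 src: inc=-0.000108, refl=-0.000108·0.333333=-0.0000; V=0.272865+-0.000108+-0.000036=0.2727
k=7 load: inc=-0.000036, refl=-0.000036·-0.142857=0.0000; V=0.272757+-0.000036+0.000005=0.2727
k=8 src: inc=0.000005, refl=0.000005·0.333333=0.0000; V=0.272721+0.000005+0.000002=0.2727
k=9 load: inc=0.000002, refl=0.000002·-0.142857=-0.0000; V=0.272726+0.000002+-0.000000=0.2727

0 0 source 0.3333
1 2 load 0.2857
2 4 source 0.2698
3 6 load 0.2721
4 8 source 0.2729
5 10 load 0.2728
6 12 source 0.2727
7 14 load 0.2727
8 16 source 0.2727
9 18 load 0.2727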